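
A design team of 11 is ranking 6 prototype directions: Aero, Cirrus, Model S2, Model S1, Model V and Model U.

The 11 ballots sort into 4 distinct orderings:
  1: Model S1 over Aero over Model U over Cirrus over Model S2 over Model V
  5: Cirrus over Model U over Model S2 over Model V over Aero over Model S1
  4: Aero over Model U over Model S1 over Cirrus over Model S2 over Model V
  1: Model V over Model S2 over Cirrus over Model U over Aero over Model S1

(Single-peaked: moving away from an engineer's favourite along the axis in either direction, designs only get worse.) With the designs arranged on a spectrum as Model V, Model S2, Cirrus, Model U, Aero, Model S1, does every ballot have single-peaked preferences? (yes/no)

yes

Axis positions: Model V=1, Model S2=2, Cirrus=3, Model U=4, Aero=5, Model S1=6.
Faction 1 (peak Model S1 at position 6): ranking walks positions 6-5-4-3-2-1, expanding outward from the peak — single-peaked.
Faction 2 (peak Cirrus at position 3): ranking walks positions 3-4-2-1-5-6, expanding outward from the peak — single-peaked.
Faction 3 (peak Aero at position 5): ranking walks positions 5-4-6-3-2-1, expanding outward from the peak — single-peaked.
Faction 4 (peak Model V at position 1): ranking walks positions 1-2-3-4-5-6, expanding outward from the peak — single-peaked.
Every ranking is single-peaked on this axis.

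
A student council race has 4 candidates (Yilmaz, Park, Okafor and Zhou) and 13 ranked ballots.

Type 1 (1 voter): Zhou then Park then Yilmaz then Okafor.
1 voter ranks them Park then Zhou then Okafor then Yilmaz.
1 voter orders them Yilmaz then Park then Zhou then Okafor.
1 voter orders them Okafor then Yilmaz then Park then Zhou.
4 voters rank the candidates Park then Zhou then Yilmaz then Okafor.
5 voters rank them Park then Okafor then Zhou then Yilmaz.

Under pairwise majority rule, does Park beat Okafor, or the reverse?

Park

Ballots ranking Park above Okafor: 1 + 1 + 1 + 4 + 5 = 12.
Ballots ranking Okafor above Park: 13 − 12 = 1.
Park wins the head-to-head 12–1.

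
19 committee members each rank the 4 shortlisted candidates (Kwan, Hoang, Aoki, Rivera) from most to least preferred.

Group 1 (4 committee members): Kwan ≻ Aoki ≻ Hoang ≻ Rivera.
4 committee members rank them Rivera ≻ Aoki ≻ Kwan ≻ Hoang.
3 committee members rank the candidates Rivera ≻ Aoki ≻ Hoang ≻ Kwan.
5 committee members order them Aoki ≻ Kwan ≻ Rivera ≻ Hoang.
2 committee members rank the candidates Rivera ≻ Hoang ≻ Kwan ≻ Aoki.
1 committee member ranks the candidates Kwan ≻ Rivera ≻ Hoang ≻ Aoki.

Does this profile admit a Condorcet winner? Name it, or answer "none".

Head-to-head results (19 committee members):
Kwan vs Hoang: Kwan wins 14–5.
Kwan vs Aoki: Aoki, 12–7.
Kwan vs Rivera: Kwan wins 10–9.
Hoang–Aoki: Aoki 16–3.
Hoang–Rivera: Rivera 15–4.
Aoki–Rivera: Rivera 10–9.
Every candidate loses at least once (Kwan loses to Aoki; Hoang loses to Kwan; Aoki loses to Rivera; Rivera loses to Kwan). The majority relation contains the cycle Kwan > Rivera > Aoki > Kwan, so there is no Condorcet winner.

none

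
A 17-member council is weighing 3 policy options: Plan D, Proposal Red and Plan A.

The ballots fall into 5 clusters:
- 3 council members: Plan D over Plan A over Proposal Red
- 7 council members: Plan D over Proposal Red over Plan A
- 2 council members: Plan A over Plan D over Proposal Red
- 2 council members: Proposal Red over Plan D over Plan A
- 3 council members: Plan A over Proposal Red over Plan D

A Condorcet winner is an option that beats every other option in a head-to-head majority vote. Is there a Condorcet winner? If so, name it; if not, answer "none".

Check each pair by majority over 17 ballots:
Plan D vs Proposal Red: Plan D, 12–5.
Plan D vs Plan A: Plan D, 12–5.
Proposal Red–Plan A: Proposal Red 9–8.
Plan D defeats every rival head-to-head and is the Condorcet winner.

Plan D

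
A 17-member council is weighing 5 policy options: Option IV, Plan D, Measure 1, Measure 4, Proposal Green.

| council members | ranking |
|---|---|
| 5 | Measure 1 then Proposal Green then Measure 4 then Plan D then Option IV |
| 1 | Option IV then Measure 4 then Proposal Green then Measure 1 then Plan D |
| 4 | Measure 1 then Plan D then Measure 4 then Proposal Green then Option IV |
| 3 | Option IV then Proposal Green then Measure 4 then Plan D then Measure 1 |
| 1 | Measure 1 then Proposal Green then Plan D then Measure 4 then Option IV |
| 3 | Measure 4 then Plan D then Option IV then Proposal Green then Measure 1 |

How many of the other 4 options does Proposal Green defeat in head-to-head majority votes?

3

Proposal Green against each rival (17 council members):
Proposal Green–Option IV: Proposal Green 10–7.
Proposal Green vs Plan D: Proposal Green is ranked higher on 5+1+3+1 = 10 ballots, Plan D on 7. Proposal Green wins 10–7.
Proposal Green–Measure 1: Measure 1 10–7.
Proposal Green–Measure 4: Proposal Green 9–8.
Proposal Green beats Option IV, Plan D, Measure 4; loses to Measure 1 — 3 pairwise wins.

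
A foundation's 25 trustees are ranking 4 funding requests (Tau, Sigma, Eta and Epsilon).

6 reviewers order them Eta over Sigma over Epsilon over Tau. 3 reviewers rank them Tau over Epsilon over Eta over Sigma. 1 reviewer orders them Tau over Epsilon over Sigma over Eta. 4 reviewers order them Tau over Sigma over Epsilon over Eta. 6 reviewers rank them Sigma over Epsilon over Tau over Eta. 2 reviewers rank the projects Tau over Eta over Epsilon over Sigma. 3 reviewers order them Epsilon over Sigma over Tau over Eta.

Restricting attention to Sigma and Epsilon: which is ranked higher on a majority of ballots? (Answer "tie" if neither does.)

Ballots ranking Sigma above Epsilon: 6 + 4 + 6 = 16.
Ballots ranking Epsilon above Sigma: 25 − 16 = 9.
Sigma wins the head-to-head 16–9.

Sigma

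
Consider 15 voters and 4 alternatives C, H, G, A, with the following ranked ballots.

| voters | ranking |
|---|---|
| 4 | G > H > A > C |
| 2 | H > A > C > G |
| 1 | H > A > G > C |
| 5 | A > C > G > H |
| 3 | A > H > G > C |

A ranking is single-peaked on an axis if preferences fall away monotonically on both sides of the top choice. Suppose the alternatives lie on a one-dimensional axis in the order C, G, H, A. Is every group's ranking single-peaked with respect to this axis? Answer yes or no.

no

Axis positions: C=1, G=2, H=3, A=4.
Group 1 (peak G at position 2): ranking walks positions 2-3-4-1, expanding outward from the peak — single-peaked.
Group 2: ranking walks positions 3-4-1-2; C is ranked above G even though G lies between C and the peak H on the axis — preferences dip and rise again. Not single-peaked.
Group 3 (peak H at position 3): ranking walks positions 3-4-2-1, expanding outward from the peak — single-peaked.
Group 4: ranking walks positions 4-1-2-3; C is ranked above H even though H lies between C and the peak A on the axis — preferences dip and rise again. Not single-peaked.
Group 5 (peak A at position 4): ranking walks positions 4-3-2-1, expanding outward from the peak — single-peaked.
Group 2 violates single-peakedness, so the profile is not single-peaked on this axis.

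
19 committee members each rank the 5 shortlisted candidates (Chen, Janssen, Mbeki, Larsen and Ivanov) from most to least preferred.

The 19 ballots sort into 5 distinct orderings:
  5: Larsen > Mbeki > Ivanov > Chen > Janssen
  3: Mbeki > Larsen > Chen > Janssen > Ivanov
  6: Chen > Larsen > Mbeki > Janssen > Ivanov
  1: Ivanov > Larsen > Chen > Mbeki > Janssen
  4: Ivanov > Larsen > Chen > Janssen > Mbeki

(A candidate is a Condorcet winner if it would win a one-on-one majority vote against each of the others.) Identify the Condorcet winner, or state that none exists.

Pairwise majorities:
Chen vs Janssen: Chen is ranked higher on 5+3+6+1+4 = 19 ballots, Janssen on 0. Chen wins 19–0.
Chen vs Mbeki: Chen, 11–8.
Chen–Larsen: Larsen 13–6.
Chen vs Ivanov: Chen is ranked higher on 3+6 = 9 ballots, Ivanov on 10. Ivanov wins 10–9.
Janssen–Mbeki: Mbeki 15–4.
Janssen vs Larsen: 0 to 19, Larsen.
Janssen vs Ivanov: 9 to 10, Ivanov.
Mbeki vs Larsen: Mbeki is ranked higher on 3 ballots, Larsen on 16. Larsen wins 16–3.
Mbeki vs Ivanov: 14 to 5, Mbeki.
Larsen vs Ivanov: Larsen wins 14–5.
Larsen wins every pairwise contest, so Larsen is the Condorcet winner.

Larsen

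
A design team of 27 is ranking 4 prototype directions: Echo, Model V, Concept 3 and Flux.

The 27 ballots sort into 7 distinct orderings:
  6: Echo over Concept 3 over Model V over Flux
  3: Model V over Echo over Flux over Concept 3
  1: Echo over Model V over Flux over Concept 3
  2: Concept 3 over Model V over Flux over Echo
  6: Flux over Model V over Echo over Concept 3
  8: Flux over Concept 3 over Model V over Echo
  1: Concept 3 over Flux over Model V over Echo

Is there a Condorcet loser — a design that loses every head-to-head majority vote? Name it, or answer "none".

Pairwise majorities:
Echo vs Model V: Echo preferred on 6+1 = 7 ballots; Model V wins 20–7.
Echo vs Concept 3: Echo wins 16–11.
Echo vs Flux: Flux, 17–10.
Model V vs Concept 3: Concept 3, 17–10.
Model V–Flux: Flux 15–12.
Concept 3–Flux: Flux 18–9.
Each design has at least one pairwise win (Echo beats Concept 3; Model V beats Echo; Concept 3 beats Model V; Flux beats Echo) — no Condorcet loser.

none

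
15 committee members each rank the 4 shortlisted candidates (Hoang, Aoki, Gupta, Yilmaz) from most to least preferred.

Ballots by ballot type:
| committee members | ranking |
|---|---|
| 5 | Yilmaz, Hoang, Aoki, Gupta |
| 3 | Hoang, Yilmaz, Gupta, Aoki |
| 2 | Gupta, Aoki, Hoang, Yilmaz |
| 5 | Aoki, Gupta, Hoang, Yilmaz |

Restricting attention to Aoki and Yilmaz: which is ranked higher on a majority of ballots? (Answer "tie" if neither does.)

Yilmaz

Ballots ranking Aoki above Yilmaz: 2 + 5 = 7.
Ballots ranking Yilmaz above Aoki: 15 − 7 = 8.
Yilmaz wins the head-to-head 8–7.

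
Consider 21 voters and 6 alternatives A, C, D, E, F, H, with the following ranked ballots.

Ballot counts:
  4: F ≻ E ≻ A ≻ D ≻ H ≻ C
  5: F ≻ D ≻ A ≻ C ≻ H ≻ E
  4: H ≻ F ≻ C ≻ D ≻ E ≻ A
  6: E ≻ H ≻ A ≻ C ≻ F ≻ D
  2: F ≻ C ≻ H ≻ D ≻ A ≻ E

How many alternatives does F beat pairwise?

F against each rival (21 voters):
F vs A: 15 to 6, F.
F vs C: F is ranked higher on 4+5+4+2 = 15 ballots, C on 6. F wins 15–6.
F vs D: F is ranked higher on 4+5+4+6+2 = 21 ballots, D on 0. F wins 21–0.
F vs E: F wins 15–6.
F–H: F 11–10.
F beats A, C, D, E, H — 5 pairwise wins.

5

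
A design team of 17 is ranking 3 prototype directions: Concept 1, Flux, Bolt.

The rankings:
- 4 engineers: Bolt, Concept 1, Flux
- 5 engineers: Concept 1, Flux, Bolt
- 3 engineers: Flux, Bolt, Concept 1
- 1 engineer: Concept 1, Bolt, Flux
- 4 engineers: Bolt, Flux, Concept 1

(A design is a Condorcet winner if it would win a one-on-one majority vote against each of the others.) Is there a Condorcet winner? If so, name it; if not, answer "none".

Check each pair by majority over 17 ballots:
Concept 1 vs Flux: Concept 1, 10–7.
Concept 1 vs Bolt: Bolt, 11–6.
Flux–Bolt: Bolt 9–8.
Bolt defeats every rival head-to-head and is the Condorcet winner.

Bolt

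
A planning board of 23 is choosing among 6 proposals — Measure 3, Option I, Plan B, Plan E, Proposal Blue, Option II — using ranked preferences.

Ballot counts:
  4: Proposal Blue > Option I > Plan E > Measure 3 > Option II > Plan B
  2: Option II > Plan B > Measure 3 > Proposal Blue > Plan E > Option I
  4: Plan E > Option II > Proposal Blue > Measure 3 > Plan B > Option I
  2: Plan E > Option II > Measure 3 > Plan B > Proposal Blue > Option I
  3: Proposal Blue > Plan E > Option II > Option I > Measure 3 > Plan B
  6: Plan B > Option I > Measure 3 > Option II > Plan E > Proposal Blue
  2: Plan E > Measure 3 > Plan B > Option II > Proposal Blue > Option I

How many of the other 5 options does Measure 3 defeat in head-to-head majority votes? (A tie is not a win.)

Measure 3 against each rival (23 council members):
Measure 3 vs Option I: 2+4+2+2 = 10 for Measure 3, 13 for Option I — Option I by 13–10.
Measure 3 vs Plan B: Measure 3 preferred on 4+4+2+3+2 = 15 ballots; Measure 3 wins 15–8.
Measure 3 vs Plan E: Measure 3 is ranked higher on 2+6 = 8 ballots, Plan E on 15. Plan E wins 15–8.
Measure 3 vs Proposal Blue: Measure 3 wins 12–11.
Measure 3 vs Option II: 12 to 11, Measure 3.
Measure 3 beats Plan B, Proposal Blue, Option II; loses to Option I, Plan E — 3 pairwise wins.

3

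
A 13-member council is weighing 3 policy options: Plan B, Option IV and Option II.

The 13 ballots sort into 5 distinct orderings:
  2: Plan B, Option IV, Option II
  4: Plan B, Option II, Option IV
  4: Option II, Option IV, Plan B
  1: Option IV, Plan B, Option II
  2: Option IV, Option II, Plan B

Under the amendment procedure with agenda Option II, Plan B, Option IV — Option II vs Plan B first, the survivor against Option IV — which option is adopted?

Option IV

Round 1: Option II vs Plan B — 6–7, Plan B advances.
Round 2: Plan B vs Option IV — 6–7, Option IV advances.
The agenda winner is Option IV.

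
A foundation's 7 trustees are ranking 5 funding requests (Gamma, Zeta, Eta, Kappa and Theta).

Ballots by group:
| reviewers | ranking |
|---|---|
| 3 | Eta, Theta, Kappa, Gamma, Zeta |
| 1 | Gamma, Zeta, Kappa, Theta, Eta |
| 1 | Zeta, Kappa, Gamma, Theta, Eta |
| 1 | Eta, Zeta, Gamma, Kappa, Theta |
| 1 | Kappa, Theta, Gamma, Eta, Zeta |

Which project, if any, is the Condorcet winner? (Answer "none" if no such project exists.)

Eta

Pairwise majorities:
Gamma vs Zeta: Gamma is ranked higher on 3+1+1 = 5 ballots, Zeta on 2. Gamma wins 5–2.
Gamma vs Eta: 1+1+1 = 3 for Gamma, 4 for Eta — Eta by 4–3.
Gamma vs Kappa: Gamma preferred on 1+1 = 2 ballots; Kappa wins 5–2.
Gamma vs Theta: Gamma is ranked higher on 1+1+1 = 3 ballots, Theta on 4. Theta wins 4–3.
Zeta vs Eta: Zeta preferred on 1+1 = 2 ballots; Eta wins 5–2.
Zeta vs Kappa: Zeta preferred on 1+1+1 = 3 ballots; Kappa wins 4–3.
Zeta vs Theta: 3 to 4, Theta.
Eta vs Kappa: Eta preferred on 3+1 = 4 ballots; Eta wins 4–3.
Eta vs Theta: Eta is ranked higher on 3+1 = 4 ballots, Theta on 3. Eta wins 4–3.
Kappa vs Theta: 1+1+1+1 = 4 for Kappa, 3 for Theta — Kappa by 4–3.
Eta beats each of Gamma, Zeta, Kappa, Theta — Eta is the Condorcet winner.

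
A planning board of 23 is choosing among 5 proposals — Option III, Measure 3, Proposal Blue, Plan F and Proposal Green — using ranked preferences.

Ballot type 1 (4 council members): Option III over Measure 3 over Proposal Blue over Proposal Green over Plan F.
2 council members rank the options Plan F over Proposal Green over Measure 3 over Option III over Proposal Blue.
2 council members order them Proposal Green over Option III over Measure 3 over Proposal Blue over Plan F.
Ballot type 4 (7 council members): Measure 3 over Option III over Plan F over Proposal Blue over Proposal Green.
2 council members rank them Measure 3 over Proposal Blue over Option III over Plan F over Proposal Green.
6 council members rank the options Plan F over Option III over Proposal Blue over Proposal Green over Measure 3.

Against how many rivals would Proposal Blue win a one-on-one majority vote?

Proposal Blue against each rival (23 council members):
Proposal Blue–Option III: Option III 21–2.
Proposal Blue vs Measure 3: 6 to 17, Measure 3.
Proposal Blue vs Plan F: Plan F, 15–8.
Proposal Blue vs Proposal Green: 4+7+2+6 = 19 for Proposal Blue, 4 for Proposal Green — Proposal Blue by 19–4.
Proposal Blue beats Proposal Green; loses to Option III, Measure 3, Plan F — 1 pairwise win.

1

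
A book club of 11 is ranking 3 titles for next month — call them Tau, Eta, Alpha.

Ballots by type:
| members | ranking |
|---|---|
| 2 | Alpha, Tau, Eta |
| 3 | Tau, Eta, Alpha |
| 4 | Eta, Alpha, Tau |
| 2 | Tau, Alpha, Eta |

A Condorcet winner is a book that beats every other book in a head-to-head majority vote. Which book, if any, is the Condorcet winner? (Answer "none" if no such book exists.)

Check each pair by majority over 11 ballots:
Tau–Eta: Tau 7–4.
Tau vs Alpha: Tau preferred on 3+2 = 5 ballots; Alpha wins 6–5.
Eta vs Alpha: 3+4 = 7 for Eta, 4 for Alpha — Eta by 7–4.
Each book drops at least one matchup (Tau loses to Alpha; Eta loses to Tau; Alpha loses to Eta); the cycle Tau → Eta → Alpha → Tau rules out a Condorcet winner.

none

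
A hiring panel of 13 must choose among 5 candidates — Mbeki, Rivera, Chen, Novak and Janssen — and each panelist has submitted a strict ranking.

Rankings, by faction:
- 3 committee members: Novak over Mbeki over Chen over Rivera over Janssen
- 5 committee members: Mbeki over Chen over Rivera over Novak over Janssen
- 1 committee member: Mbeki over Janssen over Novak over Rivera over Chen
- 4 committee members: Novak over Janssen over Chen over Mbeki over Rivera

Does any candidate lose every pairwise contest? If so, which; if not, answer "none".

Head-to-head results (13 committee members):
Mbeki–Rivera: Mbeki 13–0.
Mbeki vs Chen: 3+5+1 = 9 for Mbeki, 4 for Chen — Mbeki by 9–4.
Mbeki vs Novak: Novak, 7–6.
Mbeki vs Janssen: Mbeki preferred on 3+5+1 = 9 ballots; Mbeki wins 9–4.
Rivera–Chen: Chen 12–1.
Rivera–Novak: Novak 8–5.
Rivera vs Janssen: Rivera, 8–5.
Chen vs Novak: Chen preferred on 5 ballots; Novak wins 8–5.
Chen vs Janssen: 8 to 5, Chen.
Novak vs Janssen: Novak, 12–1.
Only Janssen has no wins; Janssen is the Condorcet loser.

Janssen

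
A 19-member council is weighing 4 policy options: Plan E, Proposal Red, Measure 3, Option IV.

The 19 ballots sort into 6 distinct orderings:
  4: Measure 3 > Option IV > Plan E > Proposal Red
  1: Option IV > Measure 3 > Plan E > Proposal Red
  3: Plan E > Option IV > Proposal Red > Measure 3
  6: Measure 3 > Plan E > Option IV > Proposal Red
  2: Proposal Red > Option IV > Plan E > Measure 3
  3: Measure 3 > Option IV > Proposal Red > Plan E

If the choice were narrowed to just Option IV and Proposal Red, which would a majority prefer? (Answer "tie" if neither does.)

Ballots ranking Option IV above Proposal Red: 4 + 1 + 3 + 6 + 3 = 17.
Ballots ranking Proposal Red above Option IV: 19 − 17 = 2.
Option IV wins the head-to-head 17–2.

Option IV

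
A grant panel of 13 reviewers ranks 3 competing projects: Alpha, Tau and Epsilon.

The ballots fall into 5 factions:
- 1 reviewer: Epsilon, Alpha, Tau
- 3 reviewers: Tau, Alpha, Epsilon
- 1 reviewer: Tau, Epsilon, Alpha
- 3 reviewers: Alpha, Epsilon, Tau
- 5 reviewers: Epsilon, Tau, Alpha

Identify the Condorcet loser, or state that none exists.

Alpha

Head-to-head results (13 reviewers):
Alpha vs Tau: Alpha is ranked higher on 1+3 = 4 ballots, Tau on 9. Tau wins 9–4.
Alpha vs Epsilon: Alpha preferred on 3+3 = 6 ballots; Epsilon wins 7–6.
Tau vs Epsilon: Tau is ranked higher on 3+1 = 4 ballots, Epsilon on 9. Epsilon wins 9–4.
Only Alpha has no wins; Alpha is the Condorcet loser.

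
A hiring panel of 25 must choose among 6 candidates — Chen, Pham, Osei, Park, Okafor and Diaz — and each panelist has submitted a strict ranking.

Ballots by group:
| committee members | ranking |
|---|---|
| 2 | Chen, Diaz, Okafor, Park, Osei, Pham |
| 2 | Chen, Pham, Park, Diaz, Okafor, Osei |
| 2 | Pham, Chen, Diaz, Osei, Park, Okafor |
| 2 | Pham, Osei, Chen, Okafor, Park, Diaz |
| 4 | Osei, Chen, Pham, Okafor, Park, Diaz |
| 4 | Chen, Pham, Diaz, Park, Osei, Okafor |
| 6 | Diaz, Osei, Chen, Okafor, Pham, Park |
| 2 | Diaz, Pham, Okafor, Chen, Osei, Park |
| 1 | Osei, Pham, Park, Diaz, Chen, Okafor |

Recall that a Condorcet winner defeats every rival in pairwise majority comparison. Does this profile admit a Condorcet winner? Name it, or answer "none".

Pairwise majorities:
Chen vs Pham: Chen, 18–7.
Chen vs Osei: Chen preferred on 2+2+2+4+2 = 12 ballots; Osei wins 13–12.
Chen vs Park: Chen, 24–1.
Chen vs Okafor: 23 to 2, Chen.
Chen vs Diaz: Chen, 16–9.
Pham vs Osei: Pham preferred on 2+2+2+4+2 = 12 ballots; Osei wins 13–12.
Pham vs Park: Pham wins 23–2.
Pham vs Okafor: Pham is ranked higher on 17 ballots, Okafor on 8. Pham wins 17–8.
Pham vs Diaz: 2+2+2+4+4+1 = 15 for Pham, 10 for Diaz — Pham by 15–10.
Osei vs Park: Osei wins 17–8.
Osei vs Okafor: 19 to 6, Osei.
Osei vs Diaz: 7 to 18, Diaz.
Park vs Okafor: Okafor wins 16–9.
Park vs Diaz: Diaz, 16–9.
Okafor–Diaz: Diaz 19–6.
Every candidate loses at least once (Chen loses to Osei; Pham loses to Chen; Osei loses to Diaz; Park loses to Chen; Okafor loses to Chen; Diaz loses to Chen). The majority relation contains the cycle Chen → Diaz → Osei → Chen, so there is no Condorcet winner.

none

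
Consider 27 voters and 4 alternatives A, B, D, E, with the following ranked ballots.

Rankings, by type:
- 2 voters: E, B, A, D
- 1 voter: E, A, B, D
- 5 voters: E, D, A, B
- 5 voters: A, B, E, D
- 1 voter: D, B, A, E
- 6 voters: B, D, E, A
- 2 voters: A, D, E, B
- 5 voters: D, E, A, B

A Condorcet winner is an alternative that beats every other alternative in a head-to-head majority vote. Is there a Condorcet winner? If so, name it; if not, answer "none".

none

Head-to-head results (27 voters):
A–B: A 18–9.
A–D: D 17–10.
A vs E: A is ranked higher on 5+1+2 = 8 ballots, E on 19. E wins 19–8.
B vs D: B wins 14–13.
B vs E: 12 to 15, E.
D vs E: D preferred on 1+6+2+5 = 14 ballots; D wins 14–13.
Every alternative loses at least once (A loses to D; B loses to A; D loses to B; E loses to D). The majority relation contains the cycle A > B > D > A, so there is no Condorcet winner.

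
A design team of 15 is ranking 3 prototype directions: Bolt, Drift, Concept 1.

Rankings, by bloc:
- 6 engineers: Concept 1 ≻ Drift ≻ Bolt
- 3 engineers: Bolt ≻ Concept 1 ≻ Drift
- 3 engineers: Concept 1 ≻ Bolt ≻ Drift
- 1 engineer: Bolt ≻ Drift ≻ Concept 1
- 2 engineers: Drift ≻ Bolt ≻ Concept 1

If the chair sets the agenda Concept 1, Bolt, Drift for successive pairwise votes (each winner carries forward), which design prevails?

Concept 1

Round 1: Concept 1 vs Bolt — 9–6, Concept 1 advances.
Round 2: Concept 1 vs Drift — 12–3, Concept 1 advances.
The agenda winner is Concept 1.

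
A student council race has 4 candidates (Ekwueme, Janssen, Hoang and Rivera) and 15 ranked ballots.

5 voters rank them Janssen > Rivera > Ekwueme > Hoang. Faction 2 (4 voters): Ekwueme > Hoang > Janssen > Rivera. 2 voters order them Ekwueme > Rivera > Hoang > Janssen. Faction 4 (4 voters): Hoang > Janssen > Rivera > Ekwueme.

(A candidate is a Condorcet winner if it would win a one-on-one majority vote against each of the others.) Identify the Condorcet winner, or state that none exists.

none

Pairwise majorities:
Ekwueme vs Janssen: Ekwueme is ranked higher on 4+2 = 6 ballots, Janssen on 9. Janssen wins 9–6.
Ekwueme vs Hoang: Ekwueme is ranked higher on 5+4+2 = 11 ballots, Hoang on 4. Ekwueme wins 11–4.
Ekwueme vs Rivera: Ekwueme is ranked higher on 4+2 = 6 ballots, Rivera on 9. Rivera wins 9–6.
Janssen vs Hoang: 5 for Janssen, 10 for Hoang — Hoang by 10–5.
Janssen vs Rivera: Janssen is ranked higher on 5+4+4 = 13 ballots, Rivera on 2. Janssen wins 13–2.
Hoang vs Rivera: 8 to 7, Hoang.
Each candidate drops at least one matchup (Ekwueme loses to Janssen; Janssen loses to Hoang; Hoang loses to Ekwueme; Rivera loses to Janssen); the cycle Ekwueme beats Hoang beats Janssen beats Ekwueme rules out a Condorcet winner.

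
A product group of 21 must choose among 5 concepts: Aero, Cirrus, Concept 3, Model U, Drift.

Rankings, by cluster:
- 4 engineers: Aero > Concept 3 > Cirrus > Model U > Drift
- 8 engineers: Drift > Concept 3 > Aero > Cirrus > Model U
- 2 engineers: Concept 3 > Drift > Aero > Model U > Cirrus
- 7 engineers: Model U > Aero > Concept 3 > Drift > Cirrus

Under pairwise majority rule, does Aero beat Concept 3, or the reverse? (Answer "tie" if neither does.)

Ballots ranking Aero above Concept 3: 4 + 7 = 11.
Ballots ranking Concept 3 above Aero: 21 − 11 = 10.
Aero wins the head-to-head 11–10.

Aero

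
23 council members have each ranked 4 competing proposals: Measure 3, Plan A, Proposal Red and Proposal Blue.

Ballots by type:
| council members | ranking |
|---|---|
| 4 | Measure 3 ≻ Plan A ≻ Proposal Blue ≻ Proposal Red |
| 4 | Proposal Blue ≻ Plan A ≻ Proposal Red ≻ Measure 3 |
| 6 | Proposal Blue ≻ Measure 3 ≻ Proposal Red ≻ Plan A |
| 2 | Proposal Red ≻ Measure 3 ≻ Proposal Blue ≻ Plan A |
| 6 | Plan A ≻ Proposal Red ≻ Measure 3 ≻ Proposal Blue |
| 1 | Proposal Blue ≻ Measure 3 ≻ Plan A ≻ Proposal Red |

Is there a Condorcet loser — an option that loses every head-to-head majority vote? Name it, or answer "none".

none

Head-to-head results (23 council members):
Measure 3 vs Plan A: 13 to 10, Measure 3.
Measure 3 vs Proposal Red: 11 to 12, Proposal Red.
Measure 3 vs Proposal Blue: Measure 3, 12–11.
Plan A vs Proposal Red: 4+4+6+1 = 15 for Plan A, 8 for Proposal Red — Plan A by 15–8.
Plan A–Proposal Blue: Proposal Blue 13–10.
Proposal Red–Proposal Blue: Proposal Blue 15–8.
No option is winless: Measure 3 beats Plan A; Plan A beats Proposal Red; Proposal Red beats Measure 3; Proposal Blue beats Plan A. There is no Condorcet loser.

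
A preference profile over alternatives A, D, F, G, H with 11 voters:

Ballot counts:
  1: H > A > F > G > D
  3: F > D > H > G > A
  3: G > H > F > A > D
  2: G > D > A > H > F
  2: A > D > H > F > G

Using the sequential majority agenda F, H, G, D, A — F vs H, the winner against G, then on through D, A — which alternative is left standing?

Round 1: F vs H — 3–8, H advances.
Round 2: H vs G — 6–5, H advances.
Round 3: H vs D — 4–7, D advances.
Round 4: D vs A — 5–6, A advances.
The agenda winner is A.

A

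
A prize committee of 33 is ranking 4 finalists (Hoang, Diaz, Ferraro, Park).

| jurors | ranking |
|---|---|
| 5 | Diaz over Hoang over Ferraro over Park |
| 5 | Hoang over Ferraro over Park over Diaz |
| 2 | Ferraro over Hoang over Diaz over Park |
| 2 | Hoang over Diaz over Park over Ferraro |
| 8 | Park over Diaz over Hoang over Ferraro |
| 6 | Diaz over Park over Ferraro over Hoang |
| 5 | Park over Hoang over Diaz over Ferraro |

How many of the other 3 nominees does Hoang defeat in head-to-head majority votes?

Hoang against each rival (33 jurors):
Hoang vs Diaz: Hoang is ranked higher on 5+2+2+5 = 14 ballots, Diaz on 19. Diaz wins 19–14.
Hoang vs Ferraro: 5+5+2+8+5 = 25 for Hoang, 8 for Ferraro — Hoang by 25–8.
Hoang vs Park: 14 to 19, Park.
Hoang beats Ferraro; loses to Diaz, Park — 1 pairwise win.

1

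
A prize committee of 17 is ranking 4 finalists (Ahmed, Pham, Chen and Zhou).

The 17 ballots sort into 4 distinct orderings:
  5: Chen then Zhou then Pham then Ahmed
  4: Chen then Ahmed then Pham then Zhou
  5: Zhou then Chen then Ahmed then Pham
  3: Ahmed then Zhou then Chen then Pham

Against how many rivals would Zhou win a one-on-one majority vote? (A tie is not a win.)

Zhou against each rival (17 jurors):
Zhou vs Ahmed: 10 to 7, Zhou.
Zhou vs Pham: Zhou wins 13–4.
Zhou vs Chen: Chen wins 9–8.
Zhou beats Ahmed, Pham; loses to Chen — 2 pairwise wins.

2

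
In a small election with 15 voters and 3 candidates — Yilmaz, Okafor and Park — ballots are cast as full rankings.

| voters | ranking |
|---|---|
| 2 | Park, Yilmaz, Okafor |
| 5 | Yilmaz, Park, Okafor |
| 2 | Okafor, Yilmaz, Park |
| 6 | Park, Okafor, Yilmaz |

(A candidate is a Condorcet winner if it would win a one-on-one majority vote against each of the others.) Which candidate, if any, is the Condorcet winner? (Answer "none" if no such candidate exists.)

Head-to-head results (15 voters):
Yilmaz vs Okafor: Yilmaz preferred on 2+5 = 7 ballots; Okafor wins 8–7.
Yilmaz vs Park: Yilmaz is ranked higher on 5+2 = 7 ballots, Park on 8. Park wins 8–7.
Okafor vs Park: Park wins 13–2.
Only Park has no losses; Park is the Condorcet winner.

Park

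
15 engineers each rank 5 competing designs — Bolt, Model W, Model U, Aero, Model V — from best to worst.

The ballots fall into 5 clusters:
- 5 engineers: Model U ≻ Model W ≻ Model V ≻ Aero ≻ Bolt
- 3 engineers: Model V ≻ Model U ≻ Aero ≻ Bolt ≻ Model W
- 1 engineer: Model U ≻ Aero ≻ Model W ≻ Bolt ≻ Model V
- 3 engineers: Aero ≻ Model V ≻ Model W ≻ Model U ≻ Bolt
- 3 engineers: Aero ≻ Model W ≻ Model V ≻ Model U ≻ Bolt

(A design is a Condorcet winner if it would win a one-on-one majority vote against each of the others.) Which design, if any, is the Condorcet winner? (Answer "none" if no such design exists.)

Check each pair by majority over 15 ballots:
Bolt vs Model W: Model W wins 12–3.
Bolt vs Model U: Model U wins 15–0.
Bolt vs Aero: Aero wins 15–0.
Bolt vs Model V: Model V, 14–1.
Model W–Model U: Model U 9–6.
Model W vs Aero: Aero wins 10–5.
Model W vs Model V: Model W, 9–6.
Model U vs Aero: Model U, 9–6.
Model U vs Model V: Model V, 9–6.
Aero–Model V: Model V 8–7.
Each design drops at least one matchup (Bolt loses to Model W; Model W loses to Model U; Model U loses to Model V; Aero loses to Model U; Model V loses to Model W); the cycle Model W > Model V > Model U > Model W rules out a Condorcet winner.

none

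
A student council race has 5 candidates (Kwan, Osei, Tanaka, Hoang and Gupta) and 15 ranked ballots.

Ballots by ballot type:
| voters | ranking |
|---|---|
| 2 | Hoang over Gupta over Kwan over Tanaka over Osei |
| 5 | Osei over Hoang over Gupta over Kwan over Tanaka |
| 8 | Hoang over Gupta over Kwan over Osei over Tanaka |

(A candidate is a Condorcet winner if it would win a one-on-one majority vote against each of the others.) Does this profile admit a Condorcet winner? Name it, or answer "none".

Check each pair by majority over 15 ballots:
Kwan vs Osei: Kwan is ranked higher on 2+8 = 10 ballots, Osei on 5. Kwan wins 10–5.
Kwan vs Tanaka: Kwan wins 15–0.
Kwan vs Hoang: 0 for Kwan, 15 for Hoang — Hoang by 15–0.
Kwan–Gupta: Gupta 15–0.
Osei vs Tanaka: 13 to 2, Osei.
Osei vs Hoang: 5 for Osei, 10 for Hoang — Hoang by 10–5.
Osei vs Gupta: Gupta wins 10–5.
Tanaka vs Hoang: 0 to 15, Hoang.
Tanaka vs Gupta: Gupta, 15–0.
Hoang vs Gupta: Hoang preferred on 2+5+8 = 15 ballots; Hoang wins 15–0.
Hoang beats each of Kwan, Osei, Tanaka, Gupta — Hoang is the Condorcet winner.

Hoang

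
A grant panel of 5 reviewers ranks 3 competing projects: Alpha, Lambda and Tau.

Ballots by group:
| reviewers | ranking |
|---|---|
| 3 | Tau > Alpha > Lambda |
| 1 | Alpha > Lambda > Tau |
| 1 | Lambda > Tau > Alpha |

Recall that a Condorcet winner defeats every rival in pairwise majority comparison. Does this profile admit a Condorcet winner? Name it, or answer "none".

Tau

Head-to-head results (5 reviewers):
Alpha vs Lambda: Alpha is ranked higher on 3+1 = 4 ballots, Lambda on 1. Alpha wins 4–1.
Alpha vs Tau: Alpha preferred on 1 ballot; Tau wins 4–1.
Lambda vs Tau: Lambda is ranked higher on 1+1 = 2 ballots, Tau on 3. Tau wins 3–2.
Tau beats each of Alpha, Lambda — Tau is the Condorcet winner.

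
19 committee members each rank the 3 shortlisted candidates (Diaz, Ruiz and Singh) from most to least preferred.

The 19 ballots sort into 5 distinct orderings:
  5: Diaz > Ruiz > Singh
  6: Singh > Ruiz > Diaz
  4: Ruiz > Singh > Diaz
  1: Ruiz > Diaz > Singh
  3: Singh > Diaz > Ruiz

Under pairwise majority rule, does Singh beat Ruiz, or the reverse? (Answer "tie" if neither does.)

Ruiz

Ballots ranking Singh above Ruiz: 6 + 3 = 9.
Ballots ranking Ruiz above Singh: 19 − 9 = 10.
Ruiz wins the head-to-head 10–9.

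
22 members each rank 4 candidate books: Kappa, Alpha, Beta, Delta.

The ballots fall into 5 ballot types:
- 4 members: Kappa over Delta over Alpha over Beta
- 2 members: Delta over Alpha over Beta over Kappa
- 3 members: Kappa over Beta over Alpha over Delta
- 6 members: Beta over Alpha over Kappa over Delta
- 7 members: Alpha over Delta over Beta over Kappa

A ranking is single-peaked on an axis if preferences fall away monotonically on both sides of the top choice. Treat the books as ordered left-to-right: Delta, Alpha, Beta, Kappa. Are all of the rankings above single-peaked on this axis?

no

Axis positions: Delta=1, Alpha=2, Beta=3, Kappa=4.
Ballot type 1: ranking walks positions 4-1-2-3; Delta is ranked above Beta even though Beta lies between Delta and the peak Kappa on the axis — preferences dip and rise again. Not single-peaked.
Ballot type 2 (peak Delta at position 1): ranking walks positions 1-2-3-4, expanding outward from the peak — single-peaked.
Ballot type 3 (peak Kappa at position 4): ranking walks positions 4-3-2-1, expanding outward from the peak — single-peaked.
Ballot type 4 (peak Beta at position 3): ranking walks positions 3-2-4-1, expanding outward from the peak — single-peaked.
Ballot type 5 (peak Alpha at position 2): ranking walks positions 2-1-3-4, expanding outward from the peak — single-peaked.
Ballot type 1 violates single-peakedness, so the profile is not single-peaked on this axis.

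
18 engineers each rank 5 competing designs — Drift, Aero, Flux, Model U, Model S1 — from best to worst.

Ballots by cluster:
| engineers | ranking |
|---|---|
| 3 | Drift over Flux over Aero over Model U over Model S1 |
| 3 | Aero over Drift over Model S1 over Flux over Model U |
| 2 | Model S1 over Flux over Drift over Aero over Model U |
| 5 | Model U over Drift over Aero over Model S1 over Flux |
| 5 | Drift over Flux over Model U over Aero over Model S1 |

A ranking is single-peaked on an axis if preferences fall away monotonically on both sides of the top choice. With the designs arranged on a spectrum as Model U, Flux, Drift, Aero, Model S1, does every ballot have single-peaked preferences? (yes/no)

Axis positions: Model U=1, Flux=2, Drift=3, Aero=4, Model S1=5.
Cluster 1 (peak Drift at position 3): ranking walks positions 3-2-4-1-5, expanding outward from the peak — single-peaked.
Cluster 2 (peak Aero at position 4): ranking walks positions 4-3-5-2-1, expanding outward from the peak — single-peaked.
Cluster 3: ranking walks positions 5-2-3-4-1; Flux is ranked above Aero even though Aero lies between Flux and the peak Model S1 on the axis — preferences dip and rise again. Not single-peaked.
Cluster 4: ranking walks positions 1-3-4-5-2; Drift is ranked above Flux even though Flux lies between Drift and the peak Model U on the axis — preferences dip and rise again. Not single-peaked.
Cluster 5 (peak Drift at position 3): ranking walks positions 3-2-1-4-5, expanding outward from the peak — single-peaked.
Cluster 3 violates single-peakedness, so the profile is not single-peaked on this axis.

no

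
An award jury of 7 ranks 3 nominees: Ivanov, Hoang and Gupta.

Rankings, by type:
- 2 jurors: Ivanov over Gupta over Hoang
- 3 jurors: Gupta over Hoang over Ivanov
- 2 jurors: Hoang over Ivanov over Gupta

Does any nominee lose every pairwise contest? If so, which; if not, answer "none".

none

Pairwise majorities:
Ivanov vs Hoang: Ivanov preferred on 2 ballots; Hoang wins 5–2.
Ivanov vs Gupta: Ivanov preferred on 2+2 = 4 ballots; Ivanov wins 4–3.
Hoang vs Gupta: Gupta wins 5–2.
No nominee is winless: Ivanov beats Gupta; Hoang beats Ivanov; Gupta beats Hoang. There is no Condorcet loser.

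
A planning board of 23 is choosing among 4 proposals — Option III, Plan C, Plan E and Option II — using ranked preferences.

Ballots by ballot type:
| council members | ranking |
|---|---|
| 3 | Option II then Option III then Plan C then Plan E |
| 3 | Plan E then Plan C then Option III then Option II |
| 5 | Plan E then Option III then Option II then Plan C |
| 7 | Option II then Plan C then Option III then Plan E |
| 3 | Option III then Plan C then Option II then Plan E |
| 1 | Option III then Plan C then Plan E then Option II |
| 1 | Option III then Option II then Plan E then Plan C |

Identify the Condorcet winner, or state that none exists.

Head-to-head results (23 council members):
Option III vs Plan C: Option III wins 13–10.
Option III–Plan E: Option III 15–8.
Option III–Option II: Option III 13–10.
Plan C vs Plan E: Plan C wins 14–9.
Plan C vs Option II: Option II wins 16–7.
Plan E vs Option II: Option II, 14–9.
Option III wins every pairwise contest, so Option III is the Condorcet winner.

Option III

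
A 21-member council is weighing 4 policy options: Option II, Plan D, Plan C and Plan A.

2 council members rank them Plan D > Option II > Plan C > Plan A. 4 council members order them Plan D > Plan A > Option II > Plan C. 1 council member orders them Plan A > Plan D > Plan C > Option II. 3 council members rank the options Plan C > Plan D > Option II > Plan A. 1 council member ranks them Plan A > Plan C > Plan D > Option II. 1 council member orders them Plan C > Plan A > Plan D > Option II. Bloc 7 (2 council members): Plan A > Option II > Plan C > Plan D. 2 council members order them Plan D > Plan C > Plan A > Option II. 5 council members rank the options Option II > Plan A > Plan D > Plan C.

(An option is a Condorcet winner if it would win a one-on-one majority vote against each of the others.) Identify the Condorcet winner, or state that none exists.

Plan D

Pairwise majorities:
Option II vs Plan D: 2+5 = 7 for Option II, 14 for Plan D — Plan D by 14–7.
Option II vs Plan C: Option II preferred on 2+4+2+5 = 13 ballots; Option II wins 13–8.
Option II vs Plan A: Option II preferred on 2+3+5 = 10 ballots; Plan A wins 11–10.
Plan D vs Plan C: Plan D is ranked higher on 2+4+1+2+5 = 14 ballots, Plan C on 7. Plan D wins 14–7.
Plan D vs Plan A: 2+4+3+2 = 11 for Plan D, 10 for Plan A — Plan D by 11–10.
Plan C vs Plan A: Plan C preferred on 2+3+1+2 = 8 ballots; Plan A wins 13–8.
Plan D defeats every rival head-to-head and is the Condorcet winner.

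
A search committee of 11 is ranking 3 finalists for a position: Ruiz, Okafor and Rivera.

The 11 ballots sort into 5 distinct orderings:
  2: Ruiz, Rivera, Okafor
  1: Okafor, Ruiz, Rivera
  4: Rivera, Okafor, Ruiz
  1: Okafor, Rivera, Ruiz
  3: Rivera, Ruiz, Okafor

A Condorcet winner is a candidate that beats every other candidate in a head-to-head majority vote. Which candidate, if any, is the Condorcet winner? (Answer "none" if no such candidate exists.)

Head-to-head results (11 committee members):
Ruiz–Okafor: Okafor 6–5.
Ruiz vs Rivera: Rivera wins 8–3.
Okafor–Rivera: Rivera 9–2.
Rivera wins every pairwise contest, so Rivera is the Condorcet winner.

Rivera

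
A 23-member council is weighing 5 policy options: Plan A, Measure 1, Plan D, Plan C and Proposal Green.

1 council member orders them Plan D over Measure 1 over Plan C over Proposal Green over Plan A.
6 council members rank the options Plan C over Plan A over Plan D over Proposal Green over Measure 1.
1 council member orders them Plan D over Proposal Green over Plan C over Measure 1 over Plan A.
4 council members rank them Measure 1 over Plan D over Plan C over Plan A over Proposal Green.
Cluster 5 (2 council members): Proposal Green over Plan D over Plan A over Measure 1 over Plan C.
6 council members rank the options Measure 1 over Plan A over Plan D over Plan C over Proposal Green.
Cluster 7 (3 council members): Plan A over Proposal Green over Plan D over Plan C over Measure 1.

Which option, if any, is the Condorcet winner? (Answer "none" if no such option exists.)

Pairwise majorities:
Plan A–Measure 1: Measure 1 12–11.
Plan A vs Plan D: Plan A, 15–8.
Plan A vs Plan C: Plan C, 12–11.
Plan A vs Proposal Green: 6+4+6+3 = 19 for Plan A, 4 for Proposal Green — Plan A by 19–4.
Measure 1 vs Plan D: Measure 1 is ranked higher on 4+6 = 10 ballots, Plan D on 13. Plan D wins 13–10.
Measure 1 vs Plan C: Measure 1 wins 13–10.
Measure 1–Proposal Green: Proposal Green 12–11.
Plan D vs Plan C: Plan D wins 17–6.
Plan D–Proposal Green: Plan D 18–5.
Plan C vs Proposal Green: Plan C wins 17–6.
Each option drops at least one matchup (Plan A loses to Measure 1; Measure 1 loses to Plan D; Plan D loses to Plan A; Plan C loses to Measure 1; Proposal Green loses to Plan A); the cycle Plan A > Plan D > Measure 1 > Plan A rules out a Condorcet winner.

none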